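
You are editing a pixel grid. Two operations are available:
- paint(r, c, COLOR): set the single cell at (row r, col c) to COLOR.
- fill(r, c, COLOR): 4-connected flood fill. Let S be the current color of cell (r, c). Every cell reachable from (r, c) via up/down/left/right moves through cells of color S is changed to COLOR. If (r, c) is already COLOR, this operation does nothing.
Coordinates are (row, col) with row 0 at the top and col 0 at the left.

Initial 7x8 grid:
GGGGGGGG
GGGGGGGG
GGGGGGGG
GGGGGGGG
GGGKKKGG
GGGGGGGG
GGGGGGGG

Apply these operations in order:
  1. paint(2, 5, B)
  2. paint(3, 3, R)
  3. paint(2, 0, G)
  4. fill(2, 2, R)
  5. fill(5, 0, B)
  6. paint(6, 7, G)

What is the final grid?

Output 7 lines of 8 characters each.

Answer: BBBBBBBB
BBBBBBBB
BBBBBBBB
BBBBBBBB
BBBKKKBB
BBBBBBBB
BBBBBBBG

Derivation:
After op 1 paint(2,5,B):
GGGGGGGG
GGGGGGGG
GGGGGBGG
GGGGGGGG
GGGKKKGG
GGGGGGGG
GGGGGGGG
After op 2 paint(3,3,R):
GGGGGGGG
GGGGGGGG
GGGGGBGG
GGGRGGGG
GGGKKKGG
GGGGGGGG
GGGGGGGG
After op 3 paint(2,0,G):
GGGGGGGG
GGGGGGGG
GGGGGBGG
GGGRGGGG
GGGKKKGG
GGGGGGGG
GGGGGGGG
After op 4 fill(2,2,R) [51 cells changed]:
RRRRRRRR
RRRRRRRR
RRRRRBRR
RRRRRRRR
RRRKKKRR
RRRRRRRR
RRRRRRRR
After op 5 fill(5,0,B) [52 cells changed]:
BBBBBBBB
BBBBBBBB
BBBBBBBB
BBBBBBBB
BBBKKKBB
BBBBBBBB
BBBBBBBB
After op 6 paint(6,7,G):
BBBBBBBB
BBBBBBBB
BBBBBBBB
BBBBBBBB
BBBKKKBB
BBBBBBBB
BBBBBBBG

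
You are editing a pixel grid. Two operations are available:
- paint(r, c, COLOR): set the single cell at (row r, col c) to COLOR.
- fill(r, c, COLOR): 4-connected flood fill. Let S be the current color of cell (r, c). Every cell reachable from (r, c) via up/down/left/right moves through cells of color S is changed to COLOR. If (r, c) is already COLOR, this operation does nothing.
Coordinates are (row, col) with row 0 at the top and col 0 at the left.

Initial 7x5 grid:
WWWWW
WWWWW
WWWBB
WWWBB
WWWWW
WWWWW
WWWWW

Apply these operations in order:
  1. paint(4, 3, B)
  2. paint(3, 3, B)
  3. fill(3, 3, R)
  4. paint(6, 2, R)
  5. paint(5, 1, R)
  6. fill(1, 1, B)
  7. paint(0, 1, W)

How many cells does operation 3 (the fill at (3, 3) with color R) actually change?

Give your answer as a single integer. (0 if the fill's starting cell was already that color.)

Answer: 5

Derivation:
After op 1 paint(4,3,B):
WWWWW
WWWWW
WWWBB
WWWBB
WWWBW
WWWWW
WWWWW
After op 2 paint(3,3,B):
WWWWW
WWWWW
WWWBB
WWWBB
WWWBW
WWWWW
WWWWW
After op 3 fill(3,3,R) [5 cells changed]:
WWWWW
WWWWW
WWWRR
WWWRR
WWWRW
WWWWW
WWWWW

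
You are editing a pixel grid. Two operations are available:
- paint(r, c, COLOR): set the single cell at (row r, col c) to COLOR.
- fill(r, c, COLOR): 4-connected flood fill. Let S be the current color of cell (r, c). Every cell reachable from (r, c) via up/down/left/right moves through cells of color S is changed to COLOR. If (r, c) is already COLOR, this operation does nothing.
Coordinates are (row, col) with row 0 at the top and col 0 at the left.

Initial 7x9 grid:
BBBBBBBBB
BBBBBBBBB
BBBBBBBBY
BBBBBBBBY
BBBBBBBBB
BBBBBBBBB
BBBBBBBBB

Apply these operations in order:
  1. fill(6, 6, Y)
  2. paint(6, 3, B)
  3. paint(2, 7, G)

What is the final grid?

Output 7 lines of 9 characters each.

After op 1 fill(6,6,Y) [61 cells changed]:
YYYYYYYYY
YYYYYYYYY
YYYYYYYYY
YYYYYYYYY
YYYYYYYYY
YYYYYYYYY
YYYYYYYYY
After op 2 paint(6,3,B):
YYYYYYYYY
YYYYYYYYY
YYYYYYYYY
YYYYYYYYY
YYYYYYYYY
YYYYYYYYY
YYYBYYYYY
After op 3 paint(2,7,G):
YYYYYYYYY
YYYYYYYYY
YYYYYYYGY
YYYYYYYYY
YYYYYYYYY
YYYYYYYYY
YYYBYYYYY

Answer: YYYYYYYYY
YYYYYYYYY
YYYYYYYGY
YYYYYYYYY
YYYYYYYYY
YYYYYYYYY
YYYBYYYYY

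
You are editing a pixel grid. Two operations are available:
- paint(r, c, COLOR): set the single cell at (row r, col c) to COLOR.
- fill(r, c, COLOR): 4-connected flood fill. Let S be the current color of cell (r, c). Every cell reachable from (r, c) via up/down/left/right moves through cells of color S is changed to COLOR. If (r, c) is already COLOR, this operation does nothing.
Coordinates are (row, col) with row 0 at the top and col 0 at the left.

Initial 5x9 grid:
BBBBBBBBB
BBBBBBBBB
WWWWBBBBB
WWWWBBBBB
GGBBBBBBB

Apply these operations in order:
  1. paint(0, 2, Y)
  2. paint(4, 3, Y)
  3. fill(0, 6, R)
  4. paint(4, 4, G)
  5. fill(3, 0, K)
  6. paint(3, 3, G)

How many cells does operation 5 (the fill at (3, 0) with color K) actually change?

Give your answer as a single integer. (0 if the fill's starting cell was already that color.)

After op 1 paint(0,2,Y):
BBYBBBBBB
BBBBBBBBB
WWWWBBBBB
WWWWBBBBB
GGBBBBBBB
After op 2 paint(4,3,Y):
BBYBBBBBB
BBBBBBBBB
WWWWBBBBB
WWWWBBBBB
GGBYBBBBB
After op 3 fill(0,6,R) [32 cells changed]:
RRYRRRRRR
RRRRRRRRR
WWWWRRRRR
WWWWRRRRR
GGBYRRRRR
After op 4 paint(4,4,G):
RRYRRRRRR
RRRRRRRRR
WWWWRRRRR
WWWWRRRRR
GGBYGRRRR
After op 5 fill(3,0,K) [8 cells changed]:
RRYRRRRRR
RRRRRRRRR
KKKKRRRRR
KKKKRRRRR
GGBYGRRRR

Answer: 8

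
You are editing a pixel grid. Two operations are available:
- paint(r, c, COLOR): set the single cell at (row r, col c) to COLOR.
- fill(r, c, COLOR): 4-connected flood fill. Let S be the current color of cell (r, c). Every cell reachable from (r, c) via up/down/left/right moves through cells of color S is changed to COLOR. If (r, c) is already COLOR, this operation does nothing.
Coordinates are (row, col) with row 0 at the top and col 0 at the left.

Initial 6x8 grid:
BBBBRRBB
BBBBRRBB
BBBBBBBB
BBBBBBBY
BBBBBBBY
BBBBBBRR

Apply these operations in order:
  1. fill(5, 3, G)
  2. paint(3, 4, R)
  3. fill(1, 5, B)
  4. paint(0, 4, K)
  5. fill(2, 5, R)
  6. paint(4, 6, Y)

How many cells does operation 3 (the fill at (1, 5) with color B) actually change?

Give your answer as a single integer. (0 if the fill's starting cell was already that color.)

After op 1 fill(5,3,G) [40 cells changed]:
GGGGRRGG
GGGGRRGG
GGGGGGGG
GGGGGGGY
GGGGGGGY
GGGGGGRR
After op 2 paint(3,4,R):
GGGGRRGG
GGGGRRGG
GGGGGGGG
GGGGRGGY
GGGGGGGY
GGGGGGRR
After op 3 fill(1,5,B) [4 cells changed]:
GGGGBBGG
GGGGBBGG
GGGGGGGG
GGGGRGGY
GGGGGGGY
GGGGGGRR

Answer: 4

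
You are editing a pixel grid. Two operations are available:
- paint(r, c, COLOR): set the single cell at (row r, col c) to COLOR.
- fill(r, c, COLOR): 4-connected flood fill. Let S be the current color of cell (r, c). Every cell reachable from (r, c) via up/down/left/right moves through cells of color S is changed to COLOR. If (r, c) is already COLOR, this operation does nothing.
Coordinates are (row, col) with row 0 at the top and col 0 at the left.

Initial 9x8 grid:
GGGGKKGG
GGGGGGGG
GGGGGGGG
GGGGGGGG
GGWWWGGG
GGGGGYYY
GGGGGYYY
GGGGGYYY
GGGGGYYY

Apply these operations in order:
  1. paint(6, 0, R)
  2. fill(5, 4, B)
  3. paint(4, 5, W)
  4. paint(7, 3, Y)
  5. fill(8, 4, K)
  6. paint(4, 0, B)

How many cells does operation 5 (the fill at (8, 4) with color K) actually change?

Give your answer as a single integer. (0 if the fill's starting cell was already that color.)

Answer: 52

Derivation:
After op 1 paint(6,0,R):
GGGGKKGG
GGGGGGGG
GGGGGGGG
GGGGGGGG
GGWWWGGG
GGGGGYYY
RGGGGYYY
GGGGGYYY
GGGGGYYY
After op 2 fill(5,4,B) [54 cells changed]:
BBBBKKBB
BBBBBBBB
BBBBBBBB
BBBBBBBB
BBWWWBBB
BBBBBYYY
RBBBBYYY
BBBBBYYY
BBBBBYYY
After op 3 paint(4,5,W):
BBBBKKBB
BBBBBBBB
BBBBBBBB
BBBBBBBB
BBWWWWBB
BBBBBYYY
RBBBBYYY
BBBBBYYY
BBBBBYYY
After op 4 paint(7,3,Y):
BBBBKKBB
BBBBBBBB
BBBBBBBB
BBBBBBBB
BBWWWWBB
BBBBBYYY
RBBBBYYY
BBBYBYYY
BBBBBYYY
After op 5 fill(8,4,K) [52 cells changed]:
KKKKKKKK
KKKKKKKK
KKKKKKKK
KKKKKKKK
KKWWWWKK
KKKKKYYY
RKKKKYYY
KKKYKYYY
KKKKKYYY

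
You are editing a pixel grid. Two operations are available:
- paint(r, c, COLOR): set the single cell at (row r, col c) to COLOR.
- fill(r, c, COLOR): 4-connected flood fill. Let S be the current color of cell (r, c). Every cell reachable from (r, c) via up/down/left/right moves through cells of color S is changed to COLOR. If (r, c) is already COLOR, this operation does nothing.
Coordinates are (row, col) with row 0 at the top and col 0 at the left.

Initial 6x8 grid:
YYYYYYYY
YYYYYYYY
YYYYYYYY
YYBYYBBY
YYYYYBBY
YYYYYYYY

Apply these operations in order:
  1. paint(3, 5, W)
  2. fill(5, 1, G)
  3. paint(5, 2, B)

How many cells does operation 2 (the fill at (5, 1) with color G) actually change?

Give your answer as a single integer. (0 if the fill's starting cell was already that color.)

Answer: 43

Derivation:
After op 1 paint(3,5,W):
YYYYYYYY
YYYYYYYY
YYYYYYYY
YYBYYWBY
YYYYYBBY
YYYYYYYY
After op 2 fill(5,1,G) [43 cells changed]:
GGGGGGGG
GGGGGGGG
GGGGGGGG
GGBGGWBG
GGGGGBBG
GGGGGGGG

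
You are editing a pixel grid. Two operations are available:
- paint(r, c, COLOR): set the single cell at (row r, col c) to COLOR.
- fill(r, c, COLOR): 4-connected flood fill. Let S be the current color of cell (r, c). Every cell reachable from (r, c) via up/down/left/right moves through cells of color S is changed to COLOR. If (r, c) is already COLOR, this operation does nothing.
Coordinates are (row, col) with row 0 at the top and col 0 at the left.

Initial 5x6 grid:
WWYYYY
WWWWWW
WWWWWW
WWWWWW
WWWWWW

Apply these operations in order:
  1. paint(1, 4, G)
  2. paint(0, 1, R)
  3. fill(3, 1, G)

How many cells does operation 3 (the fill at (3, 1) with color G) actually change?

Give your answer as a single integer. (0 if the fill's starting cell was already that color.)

Answer: 24

Derivation:
After op 1 paint(1,4,G):
WWYYYY
WWWWGW
WWWWWW
WWWWWW
WWWWWW
After op 2 paint(0,1,R):
WRYYYY
WWWWGW
WWWWWW
WWWWWW
WWWWWW
After op 3 fill(3,1,G) [24 cells changed]:
GRYYYY
GGGGGG
GGGGGG
GGGGGG
GGGGGG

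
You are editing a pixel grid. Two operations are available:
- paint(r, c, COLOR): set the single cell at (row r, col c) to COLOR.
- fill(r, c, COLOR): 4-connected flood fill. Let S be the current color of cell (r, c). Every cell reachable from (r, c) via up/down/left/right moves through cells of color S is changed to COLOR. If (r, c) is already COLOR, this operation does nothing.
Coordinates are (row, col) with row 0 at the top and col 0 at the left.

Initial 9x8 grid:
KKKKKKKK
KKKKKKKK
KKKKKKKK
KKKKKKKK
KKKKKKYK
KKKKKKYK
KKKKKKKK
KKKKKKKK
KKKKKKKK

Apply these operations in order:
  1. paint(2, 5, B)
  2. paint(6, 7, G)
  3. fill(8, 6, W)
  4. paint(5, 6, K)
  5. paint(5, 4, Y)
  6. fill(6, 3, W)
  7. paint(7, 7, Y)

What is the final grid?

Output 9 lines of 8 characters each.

After op 1 paint(2,5,B):
KKKKKKKK
KKKKKKKK
KKKKKBKK
KKKKKKKK
KKKKKKYK
KKKKKKYK
KKKKKKKK
KKKKKKKK
KKKKKKKK
After op 2 paint(6,7,G):
KKKKKKKK
KKKKKKKK
KKKKKBKK
KKKKKKKK
KKKKKKYK
KKKKKKYK
KKKKKKKG
KKKKKKKK
KKKKKKKK
After op 3 fill(8,6,W) [68 cells changed]:
WWWWWWWW
WWWWWWWW
WWWWWBWW
WWWWWWWW
WWWWWWYW
WWWWWWYW
WWWWWWWG
WWWWWWWW
WWWWWWWW
After op 4 paint(5,6,K):
WWWWWWWW
WWWWWWWW
WWWWWBWW
WWWWWWWW
WWWWWWYW
WWWWWWKW
WWWWWWWG
WWWWWWWW
WWWWWWWW
After op 5 paint(5,4,Y):
WWWWWWWW
WWWWWWWW
WWWWWBWW
WWWWWWWW
WWWWWWYW
WWWWYWKW
WWWWWWWG
WWWWWWWW
WWWWWWWW
After op 6 fill(6,3,W) [0 cells changed]:
WWWWWWWW
WWWWWWWW
WWWWWBWW
WWWWWWWW
WWWWWWYW
WWWWYWKW
WWWWWWWG
WWWWWWWW
WWWWWWWW
After op 7 paint(7,7,Y):
WWWWWWWW
WWWWWWWW
WWWWWBWW
WWWWWWWW
WWWWWWYW
WWWWYWKW
WWWWWWWG
WWWWWWWY
WWWWWWWW

Answer: WWWWWWWW
WWWWWWWW
WWWWWBWW
WWWWWWWW
WWWWWWYW
WWWWYWKW
WWWWWWWG
WWWWWWWY
WWWWWWWW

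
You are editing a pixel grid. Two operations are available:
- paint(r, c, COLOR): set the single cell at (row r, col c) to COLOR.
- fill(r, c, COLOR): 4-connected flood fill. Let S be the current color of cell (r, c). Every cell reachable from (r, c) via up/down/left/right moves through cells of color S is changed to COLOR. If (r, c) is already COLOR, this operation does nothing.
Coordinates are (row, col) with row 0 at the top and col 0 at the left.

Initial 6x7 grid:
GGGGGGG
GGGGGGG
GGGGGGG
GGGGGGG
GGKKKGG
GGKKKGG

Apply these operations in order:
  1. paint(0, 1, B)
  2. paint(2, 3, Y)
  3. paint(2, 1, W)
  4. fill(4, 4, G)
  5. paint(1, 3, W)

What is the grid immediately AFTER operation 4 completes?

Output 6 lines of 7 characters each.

Answer: GBGGGGG
GGGGGGG
GWGYGGG
GGGGGGG
GGGGGGG
GGGGGGG

Derivation:
After op 1 paint(0,1,B):
GBGGGGG
GGGGGGG
GGGGGGG
GGGGGGG
GGKKKGG
GGKKKGG
After op 2 paint(2,3,Y):
GBGGGGG
GGGGGGG
GGGYGGG
GGGGGGG
GGKKKGG
GGKKKGG
After op 3 paint(2,1,W):
GBGGGGG
GGGGGGG
GWGYGGG
GGGGGGG
GGKKKGG
GGKKKGG
After op 4 fill(4,4,G) [6 cells changed]:
GBGGGGG
GGGGGGG
GWGYGGG
GGGGGGG
GGGGGGG
GGGGGGG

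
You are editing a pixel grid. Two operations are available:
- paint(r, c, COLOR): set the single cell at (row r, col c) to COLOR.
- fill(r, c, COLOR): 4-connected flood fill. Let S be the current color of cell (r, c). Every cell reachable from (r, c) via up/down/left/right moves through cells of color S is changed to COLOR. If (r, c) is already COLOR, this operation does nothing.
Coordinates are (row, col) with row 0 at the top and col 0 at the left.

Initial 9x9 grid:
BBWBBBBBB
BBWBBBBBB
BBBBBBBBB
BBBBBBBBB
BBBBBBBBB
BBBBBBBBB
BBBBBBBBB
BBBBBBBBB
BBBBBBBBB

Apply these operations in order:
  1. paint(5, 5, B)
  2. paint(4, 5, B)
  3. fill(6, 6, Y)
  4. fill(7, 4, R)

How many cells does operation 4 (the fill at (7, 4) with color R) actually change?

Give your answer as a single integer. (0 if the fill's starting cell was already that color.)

Answer: 79

Derivation:
After op 1 paint(5,5,B):
BBWBBBBBB
BBWBBBBBB
BBBBBBBBB
BBBBBBBBB
BBBBBBBBB
BBBBBBBBB
BBBBBBBBB
BBBBBBBBB
BBBBBBBBB
After op 2 paint(4,5,B):
BBWBBBBBB
BBWBBBBBB
BBBBBBBBB
BBBBBBBBB
BBBBBBBBB
BBBBBBBBB
BBBBBBBBB
BBBBBBBBB
BBBBBBBBB
After op 3 fill(6,6,Y) [79 cells changed]:
YYWYYYYYY
YYWYYYYYY
YYYYYYYYY
YYYYYYYYY
YYYYYYYYY
YYYYYYYYY
YYYYYYYYY
YYYYYYYYY
YYYYYYYYY
After op 4 fill(7,4,R) [79 cells changed]:
RRWRRRRRR
RRWRRRRRR
RRRRRRRRR
RRRRRRRRR
RRRRRRRRR
RRRRRRRRR
RRRRRRRRR
RRRRRRRRR
RRRRRRRRR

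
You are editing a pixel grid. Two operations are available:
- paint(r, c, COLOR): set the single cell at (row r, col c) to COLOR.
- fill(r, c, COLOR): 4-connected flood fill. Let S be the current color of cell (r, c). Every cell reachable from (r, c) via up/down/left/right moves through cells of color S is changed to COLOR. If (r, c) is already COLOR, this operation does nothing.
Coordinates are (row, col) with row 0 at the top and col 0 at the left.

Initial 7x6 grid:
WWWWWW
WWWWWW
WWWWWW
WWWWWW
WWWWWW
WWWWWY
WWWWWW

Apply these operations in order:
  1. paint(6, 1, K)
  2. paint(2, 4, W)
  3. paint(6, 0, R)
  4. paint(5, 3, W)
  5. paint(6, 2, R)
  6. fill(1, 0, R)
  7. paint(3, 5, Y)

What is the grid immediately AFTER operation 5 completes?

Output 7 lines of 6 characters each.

Answer: WWWWWW
WWWWWW
WWWWWW
WWWWWW
WWWWWW
WWWWWY
RKRWWW

Derivation:
After op 1 paint(6,1,K):
WWWWWW
WWWWWW
WWWWWW
WWWWWW
WWWWWW
WWWWWY
WKWWWW
After op 2 paint(2,4,W):
WWWWWW
WWWWWW
WWWWWW
WWWWWW
WWWWWW
WWWWWY
WKWWWW
After op 3 paint(6,0,R):
WWWWWW
WWWWWW
WWWWWW
WWWWWW
WWWWWW
WWWWWY
RKWWWW
After op 4 paint(5,3,W):
WWWWWW
WWWWWW
WWWWWW
WWWWWW
WWWWWW
WWWWWY
RKWWWW
After op 5 paint(6,2,R):
WWWWWW
WWWWWW
WWWWWW
WWWWWW
WWWWWW
WWWWWY
RKRWWW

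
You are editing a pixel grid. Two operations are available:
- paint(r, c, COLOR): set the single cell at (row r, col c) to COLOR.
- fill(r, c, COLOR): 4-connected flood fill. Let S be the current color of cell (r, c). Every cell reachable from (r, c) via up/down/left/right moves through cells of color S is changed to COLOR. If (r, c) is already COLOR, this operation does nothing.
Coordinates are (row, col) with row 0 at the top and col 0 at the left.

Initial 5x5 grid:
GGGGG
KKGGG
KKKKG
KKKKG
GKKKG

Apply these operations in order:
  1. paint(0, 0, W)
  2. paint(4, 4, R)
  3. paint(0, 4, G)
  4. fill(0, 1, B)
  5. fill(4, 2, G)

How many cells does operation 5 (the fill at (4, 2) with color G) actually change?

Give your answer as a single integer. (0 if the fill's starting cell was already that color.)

Answer: 13

Derivation:
After op 1 paint(0,0,W):
WGGGG
KKGGG
KKKKG
KKKKG
GKKKG
After op 2 paint(4,4,R):
WGGGG
KKGGG
KKKKG
KKKKG
GKKKR
After op 3 paint(0,4,G):
WGGGG
KKGGG
KKKKG
KKKKG
GKKKR
After op 4 fill(0,1,B) [9 cells changed]:
WBBBB
KKBBB
KKKKB
KKKKB
GKKKR
After op 5 fill(4,2,G) [13 cells changed]:
WBBBB
GGBBB
GGGGB
GGGGB
GGGGR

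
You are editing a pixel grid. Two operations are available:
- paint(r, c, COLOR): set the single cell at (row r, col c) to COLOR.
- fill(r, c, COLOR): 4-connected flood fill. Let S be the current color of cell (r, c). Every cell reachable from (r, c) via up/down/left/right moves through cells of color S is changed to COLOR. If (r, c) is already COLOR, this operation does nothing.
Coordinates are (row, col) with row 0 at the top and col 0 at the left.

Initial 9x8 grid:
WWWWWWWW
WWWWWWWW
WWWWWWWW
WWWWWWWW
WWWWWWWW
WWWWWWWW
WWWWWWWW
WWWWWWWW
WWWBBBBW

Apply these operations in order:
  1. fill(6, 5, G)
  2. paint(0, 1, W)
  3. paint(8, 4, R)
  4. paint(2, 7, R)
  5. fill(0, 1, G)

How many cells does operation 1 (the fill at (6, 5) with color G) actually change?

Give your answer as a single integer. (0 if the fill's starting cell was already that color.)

Answer: 68

Derivation:
After op 1 fill(6,5,G) [68 cells changed]:
GGGGGGGG
GGGGGGGG
GGGGGGGG
GGGGGGGG
GGGGGGGG
GGGGGGGG
GGGGGGGG
GGGGGGGG
GGGBBBBG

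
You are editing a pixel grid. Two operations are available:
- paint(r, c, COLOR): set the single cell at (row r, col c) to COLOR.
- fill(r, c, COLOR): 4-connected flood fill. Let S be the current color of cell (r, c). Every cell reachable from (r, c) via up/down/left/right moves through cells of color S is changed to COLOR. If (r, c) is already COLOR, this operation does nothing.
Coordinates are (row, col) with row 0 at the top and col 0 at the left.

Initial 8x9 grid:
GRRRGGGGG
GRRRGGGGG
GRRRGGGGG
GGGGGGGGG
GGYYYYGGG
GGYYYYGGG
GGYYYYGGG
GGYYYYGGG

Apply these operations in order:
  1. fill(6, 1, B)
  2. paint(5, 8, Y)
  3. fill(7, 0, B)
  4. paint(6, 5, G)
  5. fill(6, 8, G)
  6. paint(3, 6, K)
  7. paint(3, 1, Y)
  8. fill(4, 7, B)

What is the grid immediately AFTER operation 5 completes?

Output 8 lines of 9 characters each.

After op 1 fill(6,1,B) [47 cells changed]:
BRRRBBBBB
BRRRBBBBB
BRRRBBBBB
BBBBBBBBB
BBYYYYBBB
BBYYYYBBB
BBYYYYBBB
BBYYYYBBB
After op 2 paint(5,8,Y):
BRRRBBBBB
BRRRBBBBB
BRRRBBBBB
BBBBBBBBB
BBYYYYBBB
BBYYYYBBY
BBYYYYBBB
BBYYYYBBB
After op 3 fill(7,0,B) [0 cells changed]:
BRRRBBBBB
BRRRBBBBB
BRRRBBBBB
BBBBBBBBB
BBYYYYBBB
BBYYYYBBY
BBYYYYBBB
BBYYYYBBB
After op 4 paint(6,5,G):
BRRRBBBBB
BRRRBBBBB
BRRRBBBBB
BBBBBBBBB
BBYYYYBBB
BBYYYYBBY
BBYYYGBBB
BBYYYYBBB
After op 5 fill(6,8,G) [46 cells changed]:
GRRRGGGGG
GRRRGGGGG
GRRRGGGGG
GGGGGGGGG
GGYYYYGGG
GGYYYYGGY
GGYYYGGGG
GGYYYYGGG

Answer: GRRRGGGGG
GRRRGGGGG
GRRRGGGGG
GGGGGGGGG
GGYYYYGGG
GGYYYYGGY
GGYYYGGGG
GGYYYYGGG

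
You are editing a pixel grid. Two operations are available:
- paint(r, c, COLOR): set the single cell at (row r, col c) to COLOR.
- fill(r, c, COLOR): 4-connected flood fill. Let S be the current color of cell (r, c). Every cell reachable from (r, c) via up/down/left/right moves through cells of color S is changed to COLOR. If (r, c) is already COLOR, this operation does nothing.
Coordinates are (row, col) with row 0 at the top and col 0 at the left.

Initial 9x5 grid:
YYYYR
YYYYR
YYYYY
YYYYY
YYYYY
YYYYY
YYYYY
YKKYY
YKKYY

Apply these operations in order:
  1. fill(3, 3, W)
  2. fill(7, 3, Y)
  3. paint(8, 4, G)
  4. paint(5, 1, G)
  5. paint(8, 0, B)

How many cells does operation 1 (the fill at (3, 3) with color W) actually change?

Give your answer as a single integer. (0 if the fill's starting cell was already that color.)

Answer: 39

Derivation:
After op 1 fill(3,3,W) [39 cells changed]:
WWWWR
WWWWR
WWWWW
WWWWW
WWWWW
WWWWW
WWWWW
WKKWW
WKKWW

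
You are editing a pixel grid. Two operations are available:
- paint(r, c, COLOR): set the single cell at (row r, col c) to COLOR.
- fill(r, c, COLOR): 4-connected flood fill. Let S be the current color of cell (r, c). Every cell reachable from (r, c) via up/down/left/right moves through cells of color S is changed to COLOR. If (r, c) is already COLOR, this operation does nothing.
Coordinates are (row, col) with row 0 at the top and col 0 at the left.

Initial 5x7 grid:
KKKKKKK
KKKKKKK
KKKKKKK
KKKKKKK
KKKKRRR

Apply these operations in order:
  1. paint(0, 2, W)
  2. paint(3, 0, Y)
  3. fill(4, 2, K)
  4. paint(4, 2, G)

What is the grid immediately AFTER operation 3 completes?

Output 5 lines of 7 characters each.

After op 1 paint(0,2,W):
KKWKKKK
KKKKKKK
KKKKKKK
KKKKKKK
KKKKRRR
After op 2 paint(3,0,Y):
KKWKKKK
KKKKKKK
KKKKKKK
YKKKKKK
KKKKRRR
After op 3 fill(4,2,K) [0 cells changed]:
KKWKKKK
KKKKKKK
KKKKKKK
YKKKKKK
KKKKRRR

Answer: KKWKKKK
KKKKKKK
KKKKKKK
YKKKKKK
KKKKRRR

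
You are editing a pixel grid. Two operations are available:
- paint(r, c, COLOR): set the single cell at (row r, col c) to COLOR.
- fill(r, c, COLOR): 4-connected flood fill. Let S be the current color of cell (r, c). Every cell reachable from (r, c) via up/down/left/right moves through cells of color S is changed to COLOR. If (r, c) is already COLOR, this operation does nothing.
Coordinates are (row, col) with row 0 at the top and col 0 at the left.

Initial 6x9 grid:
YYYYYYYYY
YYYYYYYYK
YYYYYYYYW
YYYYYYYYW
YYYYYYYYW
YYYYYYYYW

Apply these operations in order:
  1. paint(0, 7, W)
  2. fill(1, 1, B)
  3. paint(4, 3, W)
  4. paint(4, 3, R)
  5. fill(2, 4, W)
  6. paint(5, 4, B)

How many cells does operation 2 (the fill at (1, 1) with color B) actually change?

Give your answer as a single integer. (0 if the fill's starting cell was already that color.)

Answer: 47

Derivation:
After op 1 paint(0,7,W):
YYYYYYYWY
YYYYYYYYK
YYYYYYYYW
YYYYYYYYW
YYYYYYYYW
YYYYYYYYW
After op 2 fill(1,1,B) [47 cells changed]:
BBBBBBBWY
BBBBBBBBK
BBBBBBBBW
BBBBBBBBW
BBBBBBBBW
BBBBBBBBW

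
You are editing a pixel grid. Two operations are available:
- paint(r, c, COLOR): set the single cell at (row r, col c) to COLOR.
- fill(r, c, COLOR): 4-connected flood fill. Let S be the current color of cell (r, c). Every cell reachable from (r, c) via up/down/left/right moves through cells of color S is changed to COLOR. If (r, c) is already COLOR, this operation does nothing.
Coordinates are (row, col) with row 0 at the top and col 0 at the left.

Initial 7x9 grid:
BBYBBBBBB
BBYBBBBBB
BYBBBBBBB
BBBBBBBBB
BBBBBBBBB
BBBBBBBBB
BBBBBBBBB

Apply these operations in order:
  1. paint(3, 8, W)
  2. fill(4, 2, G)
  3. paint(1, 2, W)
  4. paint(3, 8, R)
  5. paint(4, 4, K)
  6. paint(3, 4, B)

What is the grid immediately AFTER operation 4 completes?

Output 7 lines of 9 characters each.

After op 1 paint(3,8,W):
BBYBBBBBB
BBYBBBBBB
BYBBBBBBB
BBBBBBBBW
BBBBBBBBB
BBBBBBBBB
BBBBBBBBB
After op 2 fill(4,2,G) [59 cells changed]:
GGYGGGGGG
GGYGGGGGG
GYGGGGGGG
GGGGGGGGW
GGGGGGGGG
GGGGGGGGG
GGGGGGGGG
After op 3 paint(1,2,W):
GGYGGGGGG
GGWGGGGGG
GYGGGGGGG
GGGGGGGGW
GGGGGGGGG
GGGGGGGGG
GGGGGGGGG
After op 4 paint(3,8,R):
GGYGGGGGG
GGWGGGGGG
GYGGGGGGG
GGGGGGGGR
GGGGGGGGG
GGGGGGGGG
GGGGGGGGG

Answer: GGYGGGGGG
GGWGGGGGG
GYGGGGGGG
GGGGGGGGR
GGGGGGGGG
GGGGGGGGG
GGGGGGGGG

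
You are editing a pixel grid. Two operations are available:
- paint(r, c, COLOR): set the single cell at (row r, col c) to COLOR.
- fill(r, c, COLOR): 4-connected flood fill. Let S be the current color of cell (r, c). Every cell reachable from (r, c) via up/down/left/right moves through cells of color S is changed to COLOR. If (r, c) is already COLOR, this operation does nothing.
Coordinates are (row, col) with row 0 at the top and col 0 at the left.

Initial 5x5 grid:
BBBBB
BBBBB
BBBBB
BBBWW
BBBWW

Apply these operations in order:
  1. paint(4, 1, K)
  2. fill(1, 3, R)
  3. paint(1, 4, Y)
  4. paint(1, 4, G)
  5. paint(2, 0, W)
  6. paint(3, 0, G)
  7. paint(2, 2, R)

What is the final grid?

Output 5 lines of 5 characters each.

After op 1 paint(4,1,K):
BBBBB
BBBBB
BBBBB
BBBWW
BKBWW
After op 2 fill(1,3,R) [20 cells changed]:
RRRRR
RRRRR
RRRRR
RRRWW
RKRWW
After op 3 paint(1,4,Y):
RRRRR
RRRRY
RRRRR
RRRWW
RKRWW
After op 4 paint(1,4,G):
RRRRR
RRRRG
RRRRR
RRRWW
RKRWW
After op 5 paint(2,0,W):
RRRRR
RRRRG
WRRRR
RRRWW
RKRWW
After op 6 paint(3,0,G):
RRRRR
RRRRG
WRRRR
GRRWW
RKRWW
After op 7 paint(2,2,R):
RRRRR
RRRRG
WRRRR
GRRWW
RKRWW

Answer: RRRRR
RRRRG
WRRRR
GRRWW
RKRWW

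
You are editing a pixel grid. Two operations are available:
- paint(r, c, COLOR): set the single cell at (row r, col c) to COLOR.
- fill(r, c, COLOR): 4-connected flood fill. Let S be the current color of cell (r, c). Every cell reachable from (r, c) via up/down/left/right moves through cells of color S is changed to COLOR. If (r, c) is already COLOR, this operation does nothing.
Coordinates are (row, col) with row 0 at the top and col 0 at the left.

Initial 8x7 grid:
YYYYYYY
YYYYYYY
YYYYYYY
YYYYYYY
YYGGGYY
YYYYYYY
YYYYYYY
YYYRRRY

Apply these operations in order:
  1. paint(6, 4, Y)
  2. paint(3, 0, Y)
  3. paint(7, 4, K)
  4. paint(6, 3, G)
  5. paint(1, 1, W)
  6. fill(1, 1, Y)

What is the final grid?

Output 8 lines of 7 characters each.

Answer: YYYYYYY
YYYYYYY
YYYYYYY
YYYYYYY
YYGGGYY
YYYYYYY
YYYGYYY
YYYRKRY

Derivation:
After op 1 paint(6,4,Y):
YYYYYYY
YYYYYYY
YYYYYYY
YYYYYYY
YYGGGYY
YYYYYYY
YYYYYYY
YYYRRRY
After op 2 paint(3,0,Y):
YYYYYYY
YYYYYYY
YYYYYYY
YYYYYYY
YYGGGYY
YYYYYYY
YYYYYYY
YYYRRRY
After op 3 paint(7,4,K):
YYYYYYY
YYYYYYY
YYYYYYY
YYYYYYY
YYGGGYY
YYYYYYY
YYYYYYY
YYYRKRY
After op 4 paint(6,3,G):
YYYYYYY
YYYYYYY
YYYYYYY
YYYYYYY
YYGGGYY
YYYYYYY
YYYGYYY
YYYRKRY
After op 5 paint(1,1,W):
YYYYYYY
YWYYYYY
YYYYYYY
YYYYYYY
YYGGGYY
YYYYYYY
YYYGYYY
YYYRKRY
After op 6 fill(1,1,Y) [1 cells changed]:
YYYYYYY
YYYYYYY
YYYYYYY
YYYYYYY
YYGGGYY
YYYYYYY
YYYGYYY
YYYRKRY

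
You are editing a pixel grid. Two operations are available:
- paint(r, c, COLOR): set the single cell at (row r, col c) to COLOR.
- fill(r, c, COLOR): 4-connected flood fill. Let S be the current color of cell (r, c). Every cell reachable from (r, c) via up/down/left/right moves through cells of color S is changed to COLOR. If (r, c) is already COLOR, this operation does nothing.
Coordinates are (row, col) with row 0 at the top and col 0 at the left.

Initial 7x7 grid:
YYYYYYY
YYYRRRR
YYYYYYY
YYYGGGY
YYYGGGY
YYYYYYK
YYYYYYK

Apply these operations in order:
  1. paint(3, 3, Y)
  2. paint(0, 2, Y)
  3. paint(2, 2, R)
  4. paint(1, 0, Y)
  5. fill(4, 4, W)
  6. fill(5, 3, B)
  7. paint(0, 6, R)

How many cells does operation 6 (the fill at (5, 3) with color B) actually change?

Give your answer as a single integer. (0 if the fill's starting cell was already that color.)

After op 1 paint(3,3,Y):
YYYYYYY
YYYRRRR
YYYYYYY
YYYYGGY
YYYGGGY
YYYYYYK
YYYYYYK
After op 2 paint(0,2,Y):
YYYYYYY
YYYRRRR
YYYYYYY
YYYYGGY
YYYGGGY
YYYYYYK
YYYYYYK
After op 3 paint(2,2,R):
YYYYYYY
YYYRRRR
YYRYYYY
YYYYGGY
YYYGGGY
YYYYYYK
YYYYYYK
After op 4 paint(1,0,Y):
YYYYYYY
YYYRRRR
YYRYYYY
YYYYGGY
YYYGGGY
YYYYYYK
YYYYYYK
After op 5 fill(4,4,W) [5 cells changed]:
YYYYYYY
YYYRRRR
YYRYYYY
YYYYWWY
YYYWWWY
YYYYYYK
YYYYYYK
After op 6 fill(5,3,B) [37 cells changed]:
BBBBBBB
BBBRRRR
BBRBBBB
BBBBWWB
BBBWWWB
BBBBBBK
BBBBBBK

Answer: 37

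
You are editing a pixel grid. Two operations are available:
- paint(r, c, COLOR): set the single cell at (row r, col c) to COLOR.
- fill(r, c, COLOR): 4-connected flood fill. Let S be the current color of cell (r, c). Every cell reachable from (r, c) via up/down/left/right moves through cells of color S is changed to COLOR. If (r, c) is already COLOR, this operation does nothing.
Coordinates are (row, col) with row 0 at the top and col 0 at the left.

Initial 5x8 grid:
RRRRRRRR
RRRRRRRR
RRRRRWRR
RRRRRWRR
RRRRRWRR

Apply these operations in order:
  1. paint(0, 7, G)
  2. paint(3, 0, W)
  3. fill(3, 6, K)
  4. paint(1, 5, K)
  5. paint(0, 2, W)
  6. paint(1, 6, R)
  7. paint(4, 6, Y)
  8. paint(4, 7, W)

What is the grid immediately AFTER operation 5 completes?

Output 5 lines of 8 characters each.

Answer: KKWKKKKG
KKKKKKKK
KKKKKWKK
WKKKKWKK
KKKKKWKK

Derivation:
After op 1 paint(0,7,G):
RRRRRRRG
RRRRRRRR
RRRRRWRR
RRRRRWRR
RRRRRWRR
After op 2 paint(3,0,W):
RRRRRRRG
RRRRRRRR
RRRRRWRR
WRRRRWRR
RRRRRWRR
After op 3 fill(3,6,K) [35 cells changed]:
KKKKKKKG
KKKKKKKK
KKKKKWKK
WKKKKWKK
KKKKKWKK
After op 4 paint(1,5,K):
KKKKKKKG
KKKKKKKK
KKKKKWKK
WKKKKWKK
KKKKKWKK
After op 5 paint(0,2,W):
KKWKKKKG
KKKKKKKK
KKKKKWKK
WKKKKWKK
KKKKKWKK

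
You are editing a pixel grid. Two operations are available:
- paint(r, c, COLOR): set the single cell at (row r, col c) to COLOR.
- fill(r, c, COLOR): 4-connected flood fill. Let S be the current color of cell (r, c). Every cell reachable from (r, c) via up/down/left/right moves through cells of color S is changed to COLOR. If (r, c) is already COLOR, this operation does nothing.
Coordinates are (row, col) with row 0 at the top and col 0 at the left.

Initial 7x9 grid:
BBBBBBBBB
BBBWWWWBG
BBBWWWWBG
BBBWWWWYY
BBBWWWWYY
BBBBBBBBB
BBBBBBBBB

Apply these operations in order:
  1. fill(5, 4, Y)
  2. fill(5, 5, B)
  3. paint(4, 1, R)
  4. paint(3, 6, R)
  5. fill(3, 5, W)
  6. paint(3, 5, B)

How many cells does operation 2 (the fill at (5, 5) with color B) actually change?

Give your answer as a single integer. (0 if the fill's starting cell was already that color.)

After op 1 fill(5,4,Y) [41 cells changed]:
YYYYYYYYY
YYYWWWWYG
YYYWWWWYG
YYYWWWWYY
YYYWWWWYY
YYYYYYYYY
YYYYYYYYY
After op 2 fill(5,5,B) [45 cells changed]:
BBBBBBBBB
BBBWWWWBG
BBBWWWWBG
BBBWWWWBB
BBBWWWWBB
BBBBBBBBB
BBBBBBBBB

Answer: 45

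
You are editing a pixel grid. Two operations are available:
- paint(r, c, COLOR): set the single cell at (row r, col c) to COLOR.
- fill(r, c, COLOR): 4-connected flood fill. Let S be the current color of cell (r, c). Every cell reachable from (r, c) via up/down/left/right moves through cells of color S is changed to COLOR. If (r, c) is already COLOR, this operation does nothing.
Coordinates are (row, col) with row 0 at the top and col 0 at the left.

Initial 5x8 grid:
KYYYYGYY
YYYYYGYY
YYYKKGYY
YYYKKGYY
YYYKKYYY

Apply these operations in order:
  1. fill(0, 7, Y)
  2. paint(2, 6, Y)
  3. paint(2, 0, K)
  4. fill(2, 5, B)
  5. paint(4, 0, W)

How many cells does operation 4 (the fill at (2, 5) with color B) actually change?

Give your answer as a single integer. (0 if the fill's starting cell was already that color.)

After op 1 fill(0,7,Y) [0 cells changed]:
KYYYYGYY
YYYYYGYY
YYYKKGYY
YYYKKGYY
YYYKKYYY
After op 2 paint(2,6,Y):
KYYYYGYY
YYYYYGYY
YYYKKGYY
YYYKKGYY
YYYKKYYY
After op 3 paint(2,0,K):
KYYYYGYY
YYYYYGYY
KYYKKGYY
YYYKKGYY
YYYKKYYY
After op 4 fill(2,5,B) [4 cells changed]:
KYYYYBYY
YYYYYBYY
KYYKKBYY
YYYKKBYY
YYYKKYYY

Answer: 4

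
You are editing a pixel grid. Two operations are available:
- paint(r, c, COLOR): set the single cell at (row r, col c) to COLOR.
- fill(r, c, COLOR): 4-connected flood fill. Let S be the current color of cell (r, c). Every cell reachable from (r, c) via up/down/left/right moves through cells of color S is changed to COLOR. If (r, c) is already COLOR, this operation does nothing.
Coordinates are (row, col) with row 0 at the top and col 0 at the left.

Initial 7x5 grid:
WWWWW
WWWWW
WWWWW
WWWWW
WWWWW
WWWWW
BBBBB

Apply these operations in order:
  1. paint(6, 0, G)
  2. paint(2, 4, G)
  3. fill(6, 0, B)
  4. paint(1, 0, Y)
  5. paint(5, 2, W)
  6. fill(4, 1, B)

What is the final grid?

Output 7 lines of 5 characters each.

After op 1 paint(6,0,G):
WWWWW
WWWWW
WWWWW
WWWWW
WWWWW
WWWWW
GBBBB
After op 2 paint(2,4,G):
WWWWW
WWWWW
WWWWG
WWWWW
WWWWW
WWWWW
GBBBB
After op 3 fill(6,0,B) [1 cells changed]:
WWWWW
WWWWW
WWWWG
WWWWW
WWWWW
WWWWW
BBBBB
After op 4 paint(1,0,Y):
WWWWW
YWWWW
WWWWG
WWWWW
WWWWW
WWWWW
BBBBB
After op 5 paint(5,2,W):
WWWWW
YWWWW
WWWWG
WWWWW
WWWWW
WWWWW
BBBBB
After op 6 fill(4,1,B) [28 cells changed]:
BBBBB
YBBBB
BBBBG
BBBBB
BBBBB
BBBBB
BBBBB

Answer: BBBBB
YBBBB
BBBBG
BBBBB
BBBBB
BBBBB
BBBBB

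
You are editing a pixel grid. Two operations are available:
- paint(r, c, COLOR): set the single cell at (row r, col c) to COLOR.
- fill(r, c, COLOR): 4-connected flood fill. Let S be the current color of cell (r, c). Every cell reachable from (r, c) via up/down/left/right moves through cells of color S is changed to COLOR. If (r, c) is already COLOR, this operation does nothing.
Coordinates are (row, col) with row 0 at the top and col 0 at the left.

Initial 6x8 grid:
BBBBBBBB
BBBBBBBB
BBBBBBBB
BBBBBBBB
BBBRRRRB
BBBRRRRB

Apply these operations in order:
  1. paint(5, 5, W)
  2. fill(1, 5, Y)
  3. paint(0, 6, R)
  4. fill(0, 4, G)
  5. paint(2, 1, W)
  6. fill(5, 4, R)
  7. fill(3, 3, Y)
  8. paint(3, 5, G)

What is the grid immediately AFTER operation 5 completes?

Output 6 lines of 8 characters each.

Answer: GGGGGGRG
GGGGGGGG
GWGGGGGG
GGGGGGGG
GGGRRRRG
GGGRRWRG

Derivation:
After op 1 paint(5,5,W):
BBBBBBBB
BBBBBBBB
BBBBBBBB
BBBBBBBB
BBBRRRRB
BBBRRWRB
After op 2 fill(1,5,Y) [40 cells changed]:
YYYYYYYY
YYYYYYYY
YYYYYYYY
YYYYYYYY
YYYRRRRY
YYYRRWRY
After op 3 paint(0,6,R):
YYYYYYRY
YYYYYYYY
YYYYYYYY
YYYYYYYY
YYYRRRRY
YYYRRWRY
After op 4 fill(0,4,G) [39 cells changed]:
GGGGGGRG
GGGGGGGG
GGGGGGGG
GGGGGGGG
GGGRRRRG
GGGRRWRG
After op 5 paint(2,1,W):
GGGGGGRG
GGGGGGGG
GWGGGGGG
GGGGGGGG
GGGRRRRG
GGGRRWRG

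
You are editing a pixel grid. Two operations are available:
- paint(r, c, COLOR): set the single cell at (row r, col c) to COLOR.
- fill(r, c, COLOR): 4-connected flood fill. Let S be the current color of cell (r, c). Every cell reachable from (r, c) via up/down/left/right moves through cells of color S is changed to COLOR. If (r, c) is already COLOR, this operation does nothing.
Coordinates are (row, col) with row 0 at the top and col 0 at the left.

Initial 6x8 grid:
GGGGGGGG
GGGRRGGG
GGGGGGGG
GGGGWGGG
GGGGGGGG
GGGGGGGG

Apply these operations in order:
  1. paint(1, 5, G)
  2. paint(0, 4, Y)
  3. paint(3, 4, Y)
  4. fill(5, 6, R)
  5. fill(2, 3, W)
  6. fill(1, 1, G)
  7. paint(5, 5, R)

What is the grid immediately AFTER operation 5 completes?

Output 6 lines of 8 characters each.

After op 1 paint(1,5,G):
GGGGGGGG
GGGRRGGG
GGGGGGGG
GGGGWGGG
GGGGGGGG
GGGGGGGG
After op 2 paint(0,4,Y):
GGGGYGGG
GGGRRGGG
GGGGGGGG
GGGGWGGG
GGGGGGGG
GGGGGGGG
After op 3 paint(3,4,Y):
GGGGYGGG
GGGRRGGG
GGGGGGGG
GGGGYGGG
GGGGGGGG
GGGGGGGG
After op 4 fill(5,6,R) [44 cells changed]:
RRRRYRRR
RRRRRRRR
RRRRRRRR
RRRRYRRR
RRRRRRRR
RRRRRRRR
After op 5 fill(2,3,W) [46 cells changed]:
WWWWYWWW
WWWWWWWW
WWWWWWWW
WWWWYWWW
WWWWWWWW
WWWWWWWW

Answer: WWWWYWWW
WWWWWWWW
WWWWWWWW
WWWWYWWW
WWWWWWWW
WWWWWWWW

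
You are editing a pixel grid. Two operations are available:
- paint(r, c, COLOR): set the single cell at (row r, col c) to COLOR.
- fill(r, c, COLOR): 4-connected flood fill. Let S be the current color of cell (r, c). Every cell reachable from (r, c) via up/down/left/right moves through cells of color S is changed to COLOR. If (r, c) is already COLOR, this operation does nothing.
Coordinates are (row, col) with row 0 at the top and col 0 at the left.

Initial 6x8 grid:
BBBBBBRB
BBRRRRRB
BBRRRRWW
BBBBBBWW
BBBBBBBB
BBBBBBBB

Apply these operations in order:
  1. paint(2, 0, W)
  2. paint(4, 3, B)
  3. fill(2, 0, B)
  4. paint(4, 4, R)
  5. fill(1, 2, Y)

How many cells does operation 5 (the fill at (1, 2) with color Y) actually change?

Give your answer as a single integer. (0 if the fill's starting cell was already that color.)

After op 1 paint(2,0,W):
BBBBBBRB
BBRRRRRB
WBRRRRWW
BBBBBBWW
BBBBBBBB
BBBBBBBB
After op 2 paint(4,3,B):
BBBBBBRB
BBRRRRRB
WBRRRRWW
BBBBBBWW
BBBBBBBB
BBBBBBBB
After op 3 fill(2,0,B) [1 cells changed]:
BBBBBBRB
BBRRRRRB
BBRRRRWW
BBBBBBWW
BBBBBBBB
BBBBBBBB
After op 4 paint(4,4,R):
BBBBBBRB
BBRRRRRB
BBRRRRWW
BBBBBBWW
BBBBRBBB
BBBBBBBB
After op 5 fill(1,2,Y) [10 cells changed]:
BBBBBBYB
BBYYYYYB
BBYYYYWW
BBBBBBWW
BBBBRBBB
BBBBBBBB

Answer: 10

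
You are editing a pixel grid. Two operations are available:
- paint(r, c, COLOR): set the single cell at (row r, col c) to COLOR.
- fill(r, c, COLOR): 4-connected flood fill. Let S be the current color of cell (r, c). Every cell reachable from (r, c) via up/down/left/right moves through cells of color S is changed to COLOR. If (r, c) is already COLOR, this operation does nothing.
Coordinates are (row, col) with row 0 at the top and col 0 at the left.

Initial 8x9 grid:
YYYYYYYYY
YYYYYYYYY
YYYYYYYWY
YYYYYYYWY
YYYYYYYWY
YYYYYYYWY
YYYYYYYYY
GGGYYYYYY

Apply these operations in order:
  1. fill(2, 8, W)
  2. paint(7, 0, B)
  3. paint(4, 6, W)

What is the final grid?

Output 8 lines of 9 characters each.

Answer: WWWWWWWWW
WWWWWWWWW
WWWWWWWWW
WWWWWWWWW
WWWWWWWWW
WWWWWWWWW
WWWWWWWWW
BGGWWWWWW

Derivation:
After op 1 fill(2,8,W) [65 cells changed]:
WWWWWWWWW
WWWWWWWWW
WWWWWWWWW
WWWWWWWWW
WWWWWWWWW
WWWWWWWWW
WWWWWWWWW
GGGWWWWWW
After op 2 paint(7,0,B):
WWWWWWWWW
WWWWWWWWW
WWWWWWWWW
WWWWWWWWW
WWWWWWWWW
WWWWWWWWW
WWWWWWWWW
BGGWWWWWW
After op 3 paint(4,6,W):
WWWWWWWWW
WWWWWWWWW
WWWWWWWWW
WWWWWWWWW
WWWWWWWWW
WWWWWWWWW
WWWWWWWWW
BGGWWWWWW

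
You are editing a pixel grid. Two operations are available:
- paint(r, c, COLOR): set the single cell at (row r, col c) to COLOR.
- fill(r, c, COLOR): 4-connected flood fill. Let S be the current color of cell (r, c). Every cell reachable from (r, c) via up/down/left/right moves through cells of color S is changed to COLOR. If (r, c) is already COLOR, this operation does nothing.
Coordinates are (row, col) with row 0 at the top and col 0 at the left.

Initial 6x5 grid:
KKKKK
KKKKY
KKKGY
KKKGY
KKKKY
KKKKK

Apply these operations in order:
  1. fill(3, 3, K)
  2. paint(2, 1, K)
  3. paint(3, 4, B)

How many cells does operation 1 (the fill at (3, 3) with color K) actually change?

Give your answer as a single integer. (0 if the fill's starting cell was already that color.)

After op 1 fill(3,3,K) [2 cells changed]:
KKKKK
KKKKY
KKKKY
KKKKY
KKKKY
KKKKK

Answer: 2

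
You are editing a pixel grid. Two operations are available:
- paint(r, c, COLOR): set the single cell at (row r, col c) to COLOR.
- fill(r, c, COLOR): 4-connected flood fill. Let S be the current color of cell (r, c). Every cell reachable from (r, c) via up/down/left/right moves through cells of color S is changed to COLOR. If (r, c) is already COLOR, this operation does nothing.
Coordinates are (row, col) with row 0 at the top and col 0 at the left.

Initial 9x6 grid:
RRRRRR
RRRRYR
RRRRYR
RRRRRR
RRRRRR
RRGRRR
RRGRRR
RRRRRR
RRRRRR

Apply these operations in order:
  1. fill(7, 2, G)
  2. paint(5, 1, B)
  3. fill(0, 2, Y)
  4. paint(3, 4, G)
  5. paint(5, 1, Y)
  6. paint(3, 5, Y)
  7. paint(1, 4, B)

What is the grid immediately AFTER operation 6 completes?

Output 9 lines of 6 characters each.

Answer: YYYYYY
YYYYYY
YYYYYY
YYYYGY
YYYYYY
YYYYYY
YYYYYY
YYYYYY
YYYYYY

Derivation:
After op 1 fill(7,2,G) [50 cells changed]:
GGGGGG
GGGGYG
GGGGYG
GGGGGG
GGGGGG
GGGGGG
GGGGGG
GGGGGG
GGGGGG
After op 2 paint(5,1,B):
GGGGGG
GGGGYG
GGGGYG
GGGGGG
GGGGGG
GBGGGG
GGGGGG
GGGGGG
GGGGGG
After op 3 fill(0,2,Y) [51 cells changed]:
YYYYYY
YYYYYY
YYYYYY
YYYYYY
YYYYYY
YBYYYY
YYYYYY
YYYYYY
YYYYYY
After op 4 paint(3,4,G):
YYYYYY
YYYYYY
YYYYYY
YYYYGY
YYYYYY
YBYYYY
YYYYYY
YYYYYY
YYYYYY
After op 5 paint(5,1,Y):
YYYYYY
YYYYYY
YYYYYY
YYYYGY
YYYYYY
YYYYYY
YYYYYY
YYYYYY
YYYYYY
After op 6 paint(3,5,Y):
YYYYYY
YYYYYY
YYYYYY
YYYYGY
YYYYYY
YYYYYY
YYYYYY
YYYYYY
YYYYYY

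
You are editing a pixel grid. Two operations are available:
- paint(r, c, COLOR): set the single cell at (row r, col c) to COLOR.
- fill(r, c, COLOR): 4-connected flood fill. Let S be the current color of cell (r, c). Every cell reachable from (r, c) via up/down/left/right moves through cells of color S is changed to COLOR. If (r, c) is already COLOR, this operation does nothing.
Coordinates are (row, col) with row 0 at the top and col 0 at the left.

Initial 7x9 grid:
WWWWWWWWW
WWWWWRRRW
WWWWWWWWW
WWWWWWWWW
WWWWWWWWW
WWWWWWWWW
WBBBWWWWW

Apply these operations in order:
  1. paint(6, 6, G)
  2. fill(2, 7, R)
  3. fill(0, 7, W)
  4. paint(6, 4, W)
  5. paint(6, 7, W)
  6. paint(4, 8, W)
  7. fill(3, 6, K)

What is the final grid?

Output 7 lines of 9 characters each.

Answer: KKKKKKKKK
KKKKKKKKK
KKKKKKKKK
KKKKKKKKK
KKKKKKKKK
KKKKKKKKK
KBBBKKGKK

Derivation:
After op 1 paint(6,6,G):
WWWWWWWWW
WWWWWRRRW
WWWWWWWWW
WWWWWWWWW
WWWWWWWWW
WWWWWWWWW
WBBBWWGWW
After op 2 fill(2,7,R) [56 cells changed]:
RRRRRRRRR
RRRRRRRRR
RRRRRRRRR
RRRRRRRRR
RRRRRRRRR
RRRRRRRRR
RBBBRRGRR
After op 3 fill(0,7,W) [59 cells changed]:
WWWWWWWWW
WWWWWWWWW
WWWWWWWWW
WWWWWWWWW
WWWWWWWWW
WWWWWWWWW
WBBBWWGWW
After op 4 paint(6,4,W):
WWWWWWWWW
WWWWWWWWW
WWWWWWWWW
WWWWWWWWW
WWWWWWWWW
WWWWWWWWW
WBBBWWGWW
After op 5 paint(6,7,W):
WWWWWWWWW
WWWWWWWWW
WWWWWWWWW
WWWWWWWWW
WWWWWWWWW
WWWWWWWWW
WBBBWWGWW
After op 6 paint(4,8,W):
WWWWWWWWW
WWWWWWWWW
WWWWWWWWW
WWWWWWWWW
WWWWWWWWW
WWWWWWWWW
WBBBWWGWW
After op 7 fill(3,6,K) [59 cells changed]:
KKKKKKKKK
KKKKKKKKK
KKKKKKKKK
KKKKKKKKK
KKKKKKKKK
KKKKKKKKK
KBBBKKGKK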